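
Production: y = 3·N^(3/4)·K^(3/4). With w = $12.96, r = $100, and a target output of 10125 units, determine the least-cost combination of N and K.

Cost minimization requires the marginal rate of technical substitution to equal the input-price ratio: MP_N/MP_K = w/r.
Here MP_N/MP_K = (3/4)·(K/N)/(3/4) = (K/N). Setting this equal to 12.96/100 = 0.1296 gives K = 0.1296N.
Substituting into y = 10125: 3·N^(3/4)·(0.1296N)^(3/4) = 10125.
Solving, N = 625 and K = 81.

N* = 625, K* = 81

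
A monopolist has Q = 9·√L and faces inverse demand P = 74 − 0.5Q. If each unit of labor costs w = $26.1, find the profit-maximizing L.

Marginal revenue from the inverse demand is MR = 74 − Q.
The marginal product is MP_L = 4.5·L^(-1/2).
A monopolist hires until marginal revenue product equals the wage: MR·MP_L = w.
At L, Q = 9·√L. Substituting and solving: (74 − 9·√L)·4.5·L^(-1/2) = 26.1 gives L = 25.

L* = 25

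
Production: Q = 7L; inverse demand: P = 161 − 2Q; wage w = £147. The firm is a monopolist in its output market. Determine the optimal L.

Marginal revenue from the inverse demand is MR = 161 − 4Q.
The marginal product is MP_L = 7.
A monopolist hires until marginal revenue product equals the wage: MR·MP_L = w.
(161 − 28L)·7 = 147, so L = 5.

L* = 5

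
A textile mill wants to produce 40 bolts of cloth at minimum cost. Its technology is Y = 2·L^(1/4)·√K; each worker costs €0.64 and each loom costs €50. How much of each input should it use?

L* = 625, K* = 16

Cost minimization requires the marginal rate of technical substitution to equal the input-price ratio: MP_L/MP_K = w/r.
Here MP_L/MP_K = (1/4)·(K/L)/(1/2) = 0.5·(K/L). Setting this equal to 0.64/50 = 0.0128 gives K = 0.0256L.
Substituting into Y = 40: 2·L^(1/4)·(0.0256L)^(1/2) = 40.
Solving, L = 625 and K = 16.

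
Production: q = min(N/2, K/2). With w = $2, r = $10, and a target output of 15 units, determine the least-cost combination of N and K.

With a fixed-proportions technology, the cost-minimizing bundle uses no slack in either input: N/2 = K/2 = q.
So N = 2·15 = 30 and K = 2·15 = 30.

N* = 30, K* = 30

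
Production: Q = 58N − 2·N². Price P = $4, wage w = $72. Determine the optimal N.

N* = 10

The marginal product of N is MP_N = 58 − 4N.
A price-taking firm hires until the value of the marginal product equals the wage: P·MP_N = w, so 4·(58 − 4N) = 72.
Then 58 − 4N = 18, giving N = 10.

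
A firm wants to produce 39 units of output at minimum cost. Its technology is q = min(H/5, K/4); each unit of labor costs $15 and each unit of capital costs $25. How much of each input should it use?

H* = 195, K* = 156

With a fixed-proportions technology, the cost-minimizing bundle uses no slack in either input: H/5 = K/4 = q.
So H = 5·39 = 195 and K = 4·39 = 156.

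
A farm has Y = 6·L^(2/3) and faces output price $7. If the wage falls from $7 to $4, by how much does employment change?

From P·MP_L = w with MP_L = 4·L^(-1/3), the labor demand is L(w) = (28/w)^(3).
At w = 7: L = 64. At w = 4: L = 343.
ΔL = 343 − 64 = 279.

ΔL = 279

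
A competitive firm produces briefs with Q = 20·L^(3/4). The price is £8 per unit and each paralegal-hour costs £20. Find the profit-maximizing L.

MP_L = (3/4)·20·L^(-1/4) = 15·L^(-1/4).
Profit maximization for a price taker requires P·MP_L = w: 8·15·L^(-1/4) = 20.
So L^(-1/4) = 1/6, which gives L = 1296.

L* = 1296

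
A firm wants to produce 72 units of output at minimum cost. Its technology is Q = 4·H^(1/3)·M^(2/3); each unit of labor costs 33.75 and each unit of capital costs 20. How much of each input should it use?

Cost minimization requires the marginal rate of technical substitution to equal the input-price ratio: MP_H/MP_M = w/r.
Here MP_H/MP_M = (1/3)·(M/H)/(2/3) = 0.5·(M/H). Setting this equal to 33.75/20 = 1.6875 gives M = 3.375H.
Substituting into Q = 72: 4·H^(1/3)·(3.375H)^(2/3) = 72.
Solving, H = 8 and M = 27.

H* = 8, M* = 27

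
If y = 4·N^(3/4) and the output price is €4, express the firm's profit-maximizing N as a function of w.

N(w) = 20736/w^(4)

MP_N = (3/4)·4·N^(-1/4) = 3·N^(-1/4).
Setting P·MP_N = w: 12·N^(-1/4) = w.
Solving for N: N^(-1/4) = w/12, so N = (12/w)^(4).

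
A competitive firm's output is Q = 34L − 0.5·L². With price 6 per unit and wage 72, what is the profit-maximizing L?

L* = 22

The marginal product of L is MP_L = 34 − L.
A price-taking firm hires until the value of the marginal product equals the wage: P·MP_L = w, so 6·(34 − L) = 72.
Then 34 − L = 12, giving L = 22.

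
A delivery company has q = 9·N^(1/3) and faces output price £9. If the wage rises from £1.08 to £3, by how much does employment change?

From P·MP_N = w with MP_N = 3·N^(-2/3), the labor demand is N(w) = (27/w)^(3/2).
At w = 1.08: N = 125. At w = 3: N = 27.
ΔN = 27 − 125 = -98.

ΔN = -98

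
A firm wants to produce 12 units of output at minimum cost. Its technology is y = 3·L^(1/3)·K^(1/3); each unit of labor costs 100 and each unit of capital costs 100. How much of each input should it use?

L* = 8, K* = 8

Cost minimization requires the marginal rate of technical substitution to equal the input-price ratio: MP_L/MP_K = w/r.
Here MP_L/MP_K = (1/3)·(K/L)/(1/3) = (K/L). Setting this equal to 100/100 = 1 gives K = L.
Substituting into y = 12: 3·L^(1/3)·(L)^(1/3) = 12.
Solving, L = 8 and K = 8.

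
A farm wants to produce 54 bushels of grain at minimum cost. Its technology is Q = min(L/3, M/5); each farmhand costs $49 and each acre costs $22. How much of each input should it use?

L* = 162, M* = 270

With a fixed-proportions technology, the cost-minimizing bundle uses no slack in either input: L/3 = M/5 = Q.
So L = 3·54 = 162 and M = 5·54 = 270.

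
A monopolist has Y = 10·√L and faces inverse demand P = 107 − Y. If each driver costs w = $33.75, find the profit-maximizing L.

Marginal revenue from the inverse demand is MR = 107 − 2Y.
The marginal product is MP_L = 5·L^(-1/2).
A monopolist hires until marginal revenue product equals the wage: MR·MP_L = w.
At L, Y = 10·√L. Substituting and solving: (107 − 20·√L)·5·L^(-1/2) = 33.75 gives L = 16.

L* = 16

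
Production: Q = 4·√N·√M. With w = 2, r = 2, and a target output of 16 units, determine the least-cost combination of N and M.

N* = 4, M* = 4

Cost minimization requires the marginal rate of technical substitution to equal the input-price ratio: MP_N/MP_M = w/r.
Here MP_N/MP_M = (1/2)·(M/N)/(1/2) = (M/N). Setting this equal to 2/2 = 1 gives M = N.
Substituting into Q = 16: 4·N^(1/2)·(N)^(1/2) = 16.
Solving, N = 4 and M = 4.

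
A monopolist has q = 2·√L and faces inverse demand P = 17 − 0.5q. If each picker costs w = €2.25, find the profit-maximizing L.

Marginal revenue from the inverse demand is MR = 17 − q.
The marginal product is MP_L = L^(-1/2).
A monopolist hires until marginal revenue product equals the wage: MR·MP_L = w.
At L, q = 2·√L. Substituting and solving: (17 − 2·√L)·L^(-1/2) = 2.25 gives L = 16.

L* = 16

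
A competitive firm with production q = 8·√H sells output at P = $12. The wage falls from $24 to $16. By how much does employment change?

From P·MP_H = w with MP_H = 4·H^(-1/2), the labor demand is H(w) = (48/w)^(2).
At w = 24: H = 4. At w = 16: H = 9.
ΔH = 9 − 4 = 5.

ΔH = 5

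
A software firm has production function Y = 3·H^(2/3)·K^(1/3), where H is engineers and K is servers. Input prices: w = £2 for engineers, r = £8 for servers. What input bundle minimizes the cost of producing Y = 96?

H* = 64, K* = 8

Cost minimization requires the marginal rate of technical substitution to equal the input-price ratio: MP_H/MP_K = w/r.
Here MP_H/MP_K = (2/3)·(K/H)/(1/3) = 2·(K/H). Setting this equal to 2/8 = 0.25 gives K = 0.125H.
Substituting into Y = 96: 3·H^(2/3)·(0.125H)^(1/3) = 96.
Solving, H = 64 and K = 8.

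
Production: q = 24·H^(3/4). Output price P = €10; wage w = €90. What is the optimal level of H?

H* = 16

MP_H = (3/4)·24·H^(-1/4) = 18·H^(-1/4).
Profit maximization for a price taker requires P·MP_H = w: 10·18·H^(-1/4) = 90.
So H^(-1/4) = 0.5, which gives H = 16.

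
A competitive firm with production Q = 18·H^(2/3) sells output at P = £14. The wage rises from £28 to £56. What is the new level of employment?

H* = 27

From P·MP_H = w with MP_H = 12·H^(-1/3), the labor demand is H(w) = (168/w)^(3).
At w = 28: H = 216. At w = 56: H = 27.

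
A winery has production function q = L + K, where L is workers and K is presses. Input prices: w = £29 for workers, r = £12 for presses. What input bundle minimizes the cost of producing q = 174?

The inputs are perfect substitutes, so the firm uses whichever has the lower cost per unit of output.
Cost per unit of output via L is 29; via K it is 12. K is cheaper.
Producing q = 174 with K alone: L = 0, K = 174.

L* = 0, K* = 174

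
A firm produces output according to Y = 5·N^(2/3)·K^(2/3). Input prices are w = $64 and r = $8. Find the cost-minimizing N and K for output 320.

Cost minimization requires the marginal rate of technical substitution to equal the input-price ratio: MP_N/MP_K = w/r.
Here MP_N/MP_K = (2/3)·(K/N)/(2/3) = (K/N). Setting this equal to 64/8 = 8 gives K = 8N.
Substituting into Y = 320: 5·N^(2/3)·(8N)^(2/3) = 320.
Solving, N = 8 and K = 64.

N* = 8, K* = 64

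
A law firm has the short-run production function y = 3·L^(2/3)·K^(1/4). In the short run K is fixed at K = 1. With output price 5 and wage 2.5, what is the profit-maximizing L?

L* = 64

With K = 1, MP_L = (2/3)·3·L^(-1/3)·1^(1/4) = 2·L^(-1/3).
Profit maximization for a price taker requires P·MP_L = w: 5·2·L^(-1/3) = 2.5.
So L^(-1/3) = 0.25, which gives L = 64.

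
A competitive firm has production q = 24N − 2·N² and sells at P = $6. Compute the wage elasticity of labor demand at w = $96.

ε = -2

From P·MP_N = w with MP_N = 24 − 4N, labor demand is N(w) = (24 − w/6)/4.
dN/dw = −1/(24) = -1/24.
At w = 96, N = 2, so ε = (dN/dw)·(w/N) = (-1/24)·(96/2) = -2.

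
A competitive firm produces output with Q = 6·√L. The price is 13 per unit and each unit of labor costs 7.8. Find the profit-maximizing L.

L* = 25

MP_L = (1/2)·6·L^(-1/2) = 3·L^(-1/2).
Profit maximization for a price taker requires P·MP_L = w: 13·3·L^(-1/2) = 7.8.
So L^(-1/2) = 0.2, which gives L = 25.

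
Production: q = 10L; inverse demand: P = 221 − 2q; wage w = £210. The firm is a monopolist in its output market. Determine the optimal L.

Marginal revenue from the inverse demand is MR = 221 − 4q.
The marginal product is MP_L = 10.
A monopolist hires until marginal revenue product equals the wage: MR·MP_L = w.
(221 − 40L)·10 = 210, so L = 5.

L* = 5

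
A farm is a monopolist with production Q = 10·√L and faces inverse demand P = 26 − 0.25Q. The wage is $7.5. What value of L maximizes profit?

L* = 16

Marginal revenue from the inverse demand is MR = 26 − 0.5Q.
The marginal product is MP_L = 5·L^(-1/2).
A monopolist hires until marginal revenue product equals the wage: MR·MP_L = w.
At L, Q = 10·√L. Substituting and solving: (26 − 5·√L)·5·L^(-1/2) = 7.5 gives L = 16.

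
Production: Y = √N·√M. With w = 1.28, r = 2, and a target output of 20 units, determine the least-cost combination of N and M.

Cost minimization requires the marginal rate of technical substitution to equal the input-price ratio: MP_N/MP_M = w/r.
Here MP_N/MP_M = (1/2)·(M/N)/(1/2) = (M/N). Setting this equal to 1.28/2 = 0.64 gives M = 0.64N.
Substituting into Y = 20: N^(1/2)·(0.64N)^(1/2) = 20.
Solving, N = 25 and M = 16.

N* = 25, M* = 16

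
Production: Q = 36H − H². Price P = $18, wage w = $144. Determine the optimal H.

The marginal product of H is MP_H = 36 − 2H.
A price-taking firm hires until the value of the marginal product equals the wage: P·MP_H = w, so 18·(36 − 2H) = 144.
Then 36 − 2H = 8, giving H = 14.

H* = 14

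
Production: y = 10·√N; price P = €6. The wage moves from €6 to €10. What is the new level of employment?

From P·MP_N = w with MP_N = 5·N^(-1/2), the labor demand is N(w) = (30/w)^(2).
At w = 6: N = 25. At w = 10: N = 9.

N* = 9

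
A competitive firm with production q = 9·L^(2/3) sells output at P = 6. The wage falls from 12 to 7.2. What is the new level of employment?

L* = 125

From P·MP_L = w with MP_L = 6·L^(-1/3), the labor demand is L(w) = (36/w)^(3).
At w = 12: L = 27. At w = 7.2: L = 125.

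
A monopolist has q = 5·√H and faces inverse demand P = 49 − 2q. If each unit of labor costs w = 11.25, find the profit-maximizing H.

Marginal revenue from the inverse demand is MR = 49 − 4q.
The marginal product is MP_H = 2.5·H^(-1/2).
A monopolist hires until marginal revenue product equals the wage: MR·MP_H = w.
At H, q = 5·√H. Substituting and solving: (49 − 20·√H)·2.5·H^(-1/2) = 11.25 gives H = 4.

H* = 4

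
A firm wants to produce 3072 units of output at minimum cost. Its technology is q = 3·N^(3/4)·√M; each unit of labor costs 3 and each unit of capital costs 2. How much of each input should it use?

Cost minimization requires the marginal rate of technical substitution to equal the input-price ratio: MP_N/MP_M = w/r.
Here MP_N/MP_M = (3/4)·(M/N)/(1/2) = 1.5·(M/N). Setting this equal to 3/2 = 1.5 gives M = N.
Substituting into q = 3072: 3·N^(3/4)·(N)^(1/2) = 3072.
Solving, N = 256 and M = 256.

N* = 256, M* = 256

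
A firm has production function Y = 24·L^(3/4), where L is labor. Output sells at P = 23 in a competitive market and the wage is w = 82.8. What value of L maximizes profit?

MP_L = (3/4)·24·L^(-1/4) = 18·L^(-1/4).
Profit maximization for a price taker requires P·MP_L = w: 23·18·L^(-1/4) = 82.8.
So L^(-1/4) = 0.2, which gives L = 625.

L* = 625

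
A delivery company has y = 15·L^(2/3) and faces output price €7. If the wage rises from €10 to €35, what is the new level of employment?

L* = 8

From P·MP_L = w with MP_L = 10·L^(-1/3), the labor demand is L(w) = (70/w)^(3).
At w = 10: L = 343. At w = 35: L = 8.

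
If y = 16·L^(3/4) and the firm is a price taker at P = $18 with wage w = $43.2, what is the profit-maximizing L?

L* = 625

MP_L = (3/4)·16·L^(-1/4) = 12·L^(-1/4).
Profit maximization for a price taker requires P·MP_L = w: 18·12·L^(-1/4) = 43.2.
So L^(-1/4) = 0.2, which gives L = 625.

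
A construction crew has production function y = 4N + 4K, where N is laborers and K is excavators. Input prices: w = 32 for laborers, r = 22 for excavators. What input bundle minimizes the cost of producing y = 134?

The inputs are perfect substitutes, so the firm uses whichever has the lower cost per unit of output.
Cost per unit of output via N is w/4 = 8; via K it is r/4 = 5.5. K is cheaper.
Producing y = 134 with K alone: N = 0, K = 33.5.

N* = 0, K* = 33.5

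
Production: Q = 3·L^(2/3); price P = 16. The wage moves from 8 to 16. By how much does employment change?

From P·MP_L = w with MP_L = 2·L^(-1/3), the labor demand is L(w) = (32/w)^(3).
At w = 8: L = 64. At w = 16: L = 8.
ΔL = 8 − 64 = -56.

ΔL = -56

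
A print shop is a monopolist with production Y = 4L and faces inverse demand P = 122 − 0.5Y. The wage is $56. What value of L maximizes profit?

Marginal revenue from the inverse demand is MR = 122 − Y.
The marginal product is MP_L = 4.
A monopolist hires until marginal revenue product equals the wage: MR·MP_L = w.
(122 − 4L)·4 = 56, so L = 27.

L* = 27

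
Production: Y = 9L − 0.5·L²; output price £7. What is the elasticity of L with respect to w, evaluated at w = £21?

ε = -0.5

From P·MP_L = w with MP_L = 9 − L, labor demand is L(w) = 9 − w/7.
dL/dw = −1/(7) = -1/7.
At w = 21, L = 6, so ε = (dL/dw)·(w/L) = (-1/7)·(21/6) = -0.5.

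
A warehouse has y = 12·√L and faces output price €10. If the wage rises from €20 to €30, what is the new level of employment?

L* = 4

From P·MP_L = w with MP_L = 6·L^(-1/2), the labor demand is L(w) = (60/w)^(2).
At w = 20: L = 9. At w = 30: L = 4.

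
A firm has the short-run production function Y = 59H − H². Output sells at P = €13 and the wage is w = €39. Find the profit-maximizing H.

H* = 28

The marginal product of H is MP_H = 59 − 2H.
A price-taking firm hires until the value of the marginal product equals the wage: P·MP_H = w, so 13·(59 − 2H) = 39.
Then 59 − 2H = 3, giving H = 28.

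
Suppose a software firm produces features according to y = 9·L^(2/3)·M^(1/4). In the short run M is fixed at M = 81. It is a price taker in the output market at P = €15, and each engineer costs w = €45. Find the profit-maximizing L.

With M = 81, MP_L = (2/3)·9·L^(-1/3)·81^(1/4) = 18·L^(-1/3).
Profit maximization for a price taker requires P·MP_L = w: 15·18·L^(-1/3) = 45.
So L^(-1/3) = 1/6, which gives L = 216.

L* = 216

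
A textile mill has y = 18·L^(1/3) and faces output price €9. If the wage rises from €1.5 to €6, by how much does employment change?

From P·MP_L = w with MP_L = 6·L^(-2/3), the labor demand is L(w) = (54/w)^(3/2).
At w = 1.5: L = 216. At w = 6: L = 27.
ΔL = 27 − 216 = -189.

ΔL = -189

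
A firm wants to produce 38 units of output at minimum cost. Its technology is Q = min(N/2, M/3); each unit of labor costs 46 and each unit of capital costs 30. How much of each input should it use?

N* = 76, M* = 114

With a fixed-proportions technology, the cost-minimizing bundle uses no slack in either input: N/2 = M/3 = Q.
So N = 2·38 = 76 and M = 3·38 = 114.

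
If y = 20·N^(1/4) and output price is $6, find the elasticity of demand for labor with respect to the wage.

MP_N = (1/4)·20·N^(-3/4), so P·MP_N = w gives 30·N^(-3/4) = w.
Solving, N(w) = (30/w)^(4/3). This is a constant-elasticity form: N ∝ w^(−4/3), so ε = −4/3.

ε = -4/3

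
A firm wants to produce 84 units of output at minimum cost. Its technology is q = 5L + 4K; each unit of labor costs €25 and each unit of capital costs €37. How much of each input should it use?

The inputs are perfect substitutes, so the firm uses whichever has the lower cost per unit of output.
Cost per unit of output via L is w/5 = 5; via K it is r/4 = 9.25. L is cheaper.
Producing q = 84 with L alone: L = 16.8, K = 0.

L* = 16.8, K* = 0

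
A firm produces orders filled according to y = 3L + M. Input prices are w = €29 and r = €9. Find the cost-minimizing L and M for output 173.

L* = 0, M* = 173

The inputs are perfect substitutes, so the firm uses whichever has the lower cost per unit of output.
Cost per unit of output via L is 29/3; via M it is 9. M is cheaper.
Producing y = 173 with M alone: L = 0, M = 173.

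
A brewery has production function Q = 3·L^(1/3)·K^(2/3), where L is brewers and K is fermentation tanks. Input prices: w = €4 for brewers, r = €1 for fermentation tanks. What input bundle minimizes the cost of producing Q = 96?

Cost minimization requires the marginal rate of technical substitution to equal the input-price ratio: MP_L/MP_K = w/r.
Here MP_L/MP_K = (1/3)·(K/L)/(2/3) = 0.5·(K/L). Setting this equal to 4/1 = 4 gives K = 8L.
Substituting into Q = 96: 3·L^(1/3)·(8L)^(2/3) = 96.
Solving, L = 8 and K = 64.

L* = 8, K* = 64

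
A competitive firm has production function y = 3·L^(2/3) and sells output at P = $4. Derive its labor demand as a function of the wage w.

L(w) = 512/w³

MP_L = (2/3)·3·L^(-1/3) = 2·L^(-1/3).
Setting P·MP_L = w: 8·L^(-1/3) = w.
Solving for L: L^(-1/3) = w/8, so L = (8/w)^(3).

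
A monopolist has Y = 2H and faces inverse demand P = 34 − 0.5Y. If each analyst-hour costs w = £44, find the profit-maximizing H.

Marginal revenue from the inverse demand is MR = 34 − Y.
The marginal product is MP_H = 2.
A monopolist hires until marginal revenue product equals the wage: MR·MP_H = w.
(34 − 2H)·2 = 44, so H = 6.

H* = 6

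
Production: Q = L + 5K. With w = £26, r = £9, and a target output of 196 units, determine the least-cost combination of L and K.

The inputs are perfect substitutes, so the firm uses whichever has the lower cost per unit of output.
Cost per unit of output via L is 26; via K it is 1.8. K is cheaper.
Producing Q = 196 with K alone: L = 0, K = 39.2.

L* = 0, K* = 39.2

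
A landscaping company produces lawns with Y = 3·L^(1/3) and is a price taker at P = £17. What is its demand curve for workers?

MP_L = (1/3)·3·L^(-2/3) = L^(-2/3).
Setting P·MP_L = w: 17·L^(-2/3) = w.
Solving for L: L^(-2/3) = w/17, so L = (17/w)^(3/2).

L(w) = (17/w)^(3/2)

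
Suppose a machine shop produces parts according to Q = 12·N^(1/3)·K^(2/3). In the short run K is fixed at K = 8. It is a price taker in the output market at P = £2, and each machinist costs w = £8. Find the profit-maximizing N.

With K = 8, MP_N = (1/3)·12·N^(-2/3)·8^(2/3) = 16·N^(-2/3).
Profit maximization for a price taker requires P·MP_N = w: 2·16·N^(-2/3) = 8.
So N^(-2/3) = 0.25, which gives N = 8.

N* = 8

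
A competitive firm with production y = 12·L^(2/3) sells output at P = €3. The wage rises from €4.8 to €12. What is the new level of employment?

From P·MP_L = w with MP_L = 8·L^(-1/3), the labor demand is L(w) = (24/w)^(3).
At w = 4.8: L = 125. At w = 12: L = 8.

L* = 8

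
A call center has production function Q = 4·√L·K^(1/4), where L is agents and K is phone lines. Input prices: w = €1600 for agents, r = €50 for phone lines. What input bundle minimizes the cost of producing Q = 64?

Cost minimization requires the marginal rate of technical substitution to equal the input-price ratio: MP_L/MP_K = w/r.
Here MP_L/MP_K = (1/2)·(K/L)/(1/4) = 2·(K/L). Setting this equal to 1600/50 = 32 gives K = 16L.
Substituting into Q = 64: 4·L^(1/2)·(16L)^(1/4) = 64.
Solving, L = 16 and K = 256.

L* = 16, K* = 256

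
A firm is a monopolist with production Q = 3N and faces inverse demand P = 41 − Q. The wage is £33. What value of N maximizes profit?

N* = 5

Marginal revenue from the inverse demand is MR = 41 − 2Q.
The marginal product is MP_N = 3.
A monopolist hires until marginal revenue product equals the wage: MR·MP_N = w.
(41 − 6N)·3 = 33, so N = 5.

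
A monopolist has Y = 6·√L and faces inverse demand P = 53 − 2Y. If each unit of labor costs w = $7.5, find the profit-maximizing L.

Marginal revenue from the inverse demand is MR = 53 − 4Y.
The marginal product is MP_L = 3·L^(-1/2).
A monopolist hires until marginal revenue product equals the wage: MR·MP_L = w.
At L, Y = 6·√L. Substituting and solving: (53 − 24·√L)·3·L^(-1/2) = 7.5 gives L = 4.

L* = 4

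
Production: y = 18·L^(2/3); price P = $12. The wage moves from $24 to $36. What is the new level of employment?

L* = 64

From P·MP_L = w with MP_L = 12·L^(-1/3), the labor demand is L(w) = (144/w)^(3).
At w = 24: L = 216. At w = 36: L = 64.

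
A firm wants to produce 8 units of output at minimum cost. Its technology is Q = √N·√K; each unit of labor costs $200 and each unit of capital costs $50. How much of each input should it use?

Cost minimization requires the marginal rate of technical substitution to equal the input-price ratio: MP_N/MP_K = w/r.
Here MP_N/MP_K = (1/2)·(K/N)/(1/2) = (K/N). Setting this equal to 200/50 = 4 gives K = 4N.
Substituting into Q = 8: N^(1/2)·(4N)^(1/2) = 8.
Solving, N = 4 and K = 16.

N* = 4, K* = 16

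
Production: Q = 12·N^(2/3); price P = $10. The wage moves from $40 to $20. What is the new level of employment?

From P·MP_N = w with MP_N = 8·N^(-1/3), the labor demand is N(w) = (80/w)^(3).
At w = 40: N = 8. At w = 20: N = 64.

N* = 64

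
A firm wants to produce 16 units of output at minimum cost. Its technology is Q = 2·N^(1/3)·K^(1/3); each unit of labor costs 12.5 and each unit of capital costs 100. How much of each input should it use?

N* = 64, K* = 8

Cost minimization requires the marginal rate of technical substitution to equal the input-price ratio: MP_N/MP_K = w/r.
Here MP_N/MP_K = (1/3)·(K/N)/(1/3) = (K/N). Setting this equal to 12.5/100 = 0.125 gives K = 0.125N.
Substituting into Q = 16: 2·N^(1/3)·(0.125N)^(1/3) = 16.
Solving, N = 64 and K = 8.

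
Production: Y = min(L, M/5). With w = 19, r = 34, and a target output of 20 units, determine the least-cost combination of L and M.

With a fixed-proportions technology, the cost-minimizing bundle uses no slack in either input: L = M/5 = Y.
So L = 20 and M = 5·20 = 100.

L* = 20, M* = 100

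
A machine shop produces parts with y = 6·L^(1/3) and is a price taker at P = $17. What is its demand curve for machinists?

MP_L = (1/3)·6·L^(-2/3) = 2·L^(-2/3).
Setting P·MP_L = w: 34·L^(-2/3) = w.
Solving for L: L^(-2/3) = w/34, so L = (34/w)^(3/2).

L(w) = (34/w)^(3/2)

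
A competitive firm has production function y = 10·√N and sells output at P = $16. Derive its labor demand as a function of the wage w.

MP_N = (1/2)·10·N^(-1/2) = 5·N^(-1/2).
Setting P·MP_N = w: 80·N^(-1/2) = w.
Solving for N: N^(-1/2) = w/80, so N = (80/w)^(2).

N(w) = 6400/w²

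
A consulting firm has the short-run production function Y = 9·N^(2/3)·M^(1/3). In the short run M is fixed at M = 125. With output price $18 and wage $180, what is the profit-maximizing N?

N* = 27

With M = 125, MP_N = (2/3)·9·N^(-1/3)·125^(1/3) = 30·N^(-1/3).
Profit maximization for a price taker requires P·MP_N = w: 18·30·N^(-1/3) = 180.
So N^(-1/3) = 1/3, which gives N = 27.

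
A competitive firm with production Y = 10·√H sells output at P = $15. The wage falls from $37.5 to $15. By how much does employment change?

ΔH = 21

From P·MP_H = w with MP_H = 5·H^(-1/2), the labor demand is H(w) = (75/w)^(2).
At w = 37.5: H = 4. At w = 15: H = 25.
ΔH = 25 − 4 = 21.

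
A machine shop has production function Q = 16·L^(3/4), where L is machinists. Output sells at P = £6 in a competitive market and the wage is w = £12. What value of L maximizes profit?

L* = 1296

MP_L = (3/4)·16·L^(-1/4) = 12·L^(-1/4).
Profit maximization for a price taker requires P·MP_L = w: 6·12·L^(-1/4) = 12.
So L^(-1/4) = 1/6, which gives L = 1296.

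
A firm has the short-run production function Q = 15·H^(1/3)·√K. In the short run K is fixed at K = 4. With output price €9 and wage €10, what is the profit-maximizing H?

With K = 4, MP_H = (1/3)·15·H^(-2/3)·4^(1/2) = 10·H^(-2/3).
Profit maximization for a price taker requires P·MP_H = w: 9·10·H^(-2/3) = 10.
So H^(-2/3) = 1/9, which gives H = 27.

H* = 27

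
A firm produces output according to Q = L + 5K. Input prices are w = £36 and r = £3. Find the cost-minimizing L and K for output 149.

The inputs are perfect substitutes, so the firm uses whichever has the lower cost per unit of output.
Cost per unit of output via L is 36; via K it is 0.6. K is cheaper.
Producing Q = 149 with K alone: L = 0, K = 29.8.

L* = 0, K* = 29.8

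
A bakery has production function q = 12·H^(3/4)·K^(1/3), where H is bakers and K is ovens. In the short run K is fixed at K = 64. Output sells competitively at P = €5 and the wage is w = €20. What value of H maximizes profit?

With K = 64, MP_H = (3/4)·12·H^(-1/4)·64^(1/3) = 36·H^(-1/4).
Profit maximization for a price taker requires P·MP_H = w: 5·36·H^(-1/4) = 20.
So H^(-1/4) = 1/9, which gives H = 6561.

H* = 6561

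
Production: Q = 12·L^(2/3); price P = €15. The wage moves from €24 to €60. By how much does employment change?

From P·MP_L = w with MP_L = 8·L^(-1/3), the labor demand is L(w) = (120/w)^(3).
At w = 24: L = 125. At w = 60: L = 8.
ΔL = 8 − 125 = -117.

ΔL = -117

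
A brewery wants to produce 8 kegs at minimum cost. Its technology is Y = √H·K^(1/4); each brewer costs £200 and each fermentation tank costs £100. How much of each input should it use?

Cost minimization requires the marginal rate of technical substitution to equal the input-price ratio: MP_H/MP_K = w/r.
Here MP_H/MP_K = (1/2)·(K/H)/(1/4) = 2·(K/H). Setting this equal to 200/100 = 2 gives K = H.
Substituting into Y = 8: H^(1/2)·(H)^(1/4) = 8.
Solving, H = 16 and K = 16.

H* = 16, K* = 16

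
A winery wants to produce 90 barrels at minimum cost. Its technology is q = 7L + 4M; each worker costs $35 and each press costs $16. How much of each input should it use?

L* = 0, M* = 22.5

The inputs are perfect substitutes, so the firm uses whichever has the lower cost per unit of output.
Cost per unit of output via L is w/7 = 5; via M it is r/4 = 4. M is cheaper.
Producing q = 90 with M alone: L = 0, M = 22.5.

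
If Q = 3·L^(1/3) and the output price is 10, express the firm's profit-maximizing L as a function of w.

MP_L = (1/3)·3·L^(-2/3) = L^(-2/3).
Setting P·MP_L = w: 10·L^(-2/3) = w.
Solving for L: L^(-2/3) = w/10, so L = (10/w)^(3/2).

L(w) = (10/w)^(3/2)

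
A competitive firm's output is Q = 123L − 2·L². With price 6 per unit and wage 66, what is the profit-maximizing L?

The marginal product of L is MP_L = 123 − 4L.
A price-taking firm hires until the value of the marginal product equals the wage: P·MP_L = w, so 6·(123 − 4L) = 66.
Then 123 − 4L = 11, giving L = 28.

L* = 28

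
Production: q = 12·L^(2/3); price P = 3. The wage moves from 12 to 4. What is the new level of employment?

L* = 216

From P·MP_L = w with MP_L = 8·L^(-1/3), the labor demand is L(w) = (24/w)^(3).
At w = 12: L = 8. At w = 4: L = 216.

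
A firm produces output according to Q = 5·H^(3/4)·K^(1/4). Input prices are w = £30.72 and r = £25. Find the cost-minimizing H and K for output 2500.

H* = 625, K* = 256

Cost minimization requires the marginal rate of technical substitution to equal the input-price ratio: MP_H/MP_K = w/r.
Here MP_H/MP_K = (3/4)·(K/H)/(1/4) = 3·(K/H). Setting this equal to 30.72/25 = 1.2288 gives K = 0.4096H.
Substituting into Q = 2500: 5·H^(3/4)·(0.4096H)^(1/4) = 2500.
Solving, H = 625 and K = 256.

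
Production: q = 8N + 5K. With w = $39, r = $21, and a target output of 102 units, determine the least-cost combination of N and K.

The inputs are perfect substitutes, so the firm uses whichever has the lower cost per unit of output.
Cost per unit of output via N is w/8 = 4.875; via K it is r/5 = 4.2. K is cheaper.
Producing q = 102 with K alone: N = 0, K = 20.4.

N* = 0, K* = 20.4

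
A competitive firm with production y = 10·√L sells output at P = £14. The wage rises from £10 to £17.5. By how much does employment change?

From P·MP_L = w with MP_L = 5·L^(-1/2), the labor demand is L(w) = (70/w)^(2).
At w = 10: L = 49. At w = 17.5: L = 16.
ΔL = 16 − 49 = -33.

ΔL = -33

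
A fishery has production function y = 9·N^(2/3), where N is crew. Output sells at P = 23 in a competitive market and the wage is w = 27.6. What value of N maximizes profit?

MP_N = (2/3)·9·N^(-1/3) = 6·N^(-1/3).
Profit maximization for a price taker requires P·MP_N = w: 23·6·N^(-1/3) = 27.6.
So N^(-1/3) = 0.2, which gives N = 125.

N* = 125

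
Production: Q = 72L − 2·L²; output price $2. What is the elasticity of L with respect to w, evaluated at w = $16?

ε = -0.125

From P·MP_L = w with MP_L = 72 − 4L, labor demand is L(w) = (72 − w/2)/4.
dL/dw = −1/(8) = -0.125.
At w = 16, L = 16, so ε = (dL/dw)·(w/L) = (-0.125)·(16/16) = -0.125.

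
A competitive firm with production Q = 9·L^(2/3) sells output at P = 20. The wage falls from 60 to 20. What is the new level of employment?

L* = 216

From P·MP_L = w with MP_L = 6·L^(-1/3), the labor demand is L(w) = (120/w)^(3).
At w = 60: L = 8. At w = 20: L = 216.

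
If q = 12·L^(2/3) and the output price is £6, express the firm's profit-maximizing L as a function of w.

MP_L = (2/3)·12·L^(-1/3) = 8·L^(-1/3).
Setting P·MP_L = w: 48·L^(-1/3) = w.
Solving for L: L^(-1/3) = w/48, so L = (48/w)^(3).

L(w) = 110592/w³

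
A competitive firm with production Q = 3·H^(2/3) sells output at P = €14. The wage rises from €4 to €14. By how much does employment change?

ΔH = -335

From P·MP_H = w with MP_H = 2·H^(-1/3), the labor demand is H(w) = (28/w)^(3).
At w = 4: H = 343. At w = 14: H = 8.
ΔH = 8 − 343 = -335.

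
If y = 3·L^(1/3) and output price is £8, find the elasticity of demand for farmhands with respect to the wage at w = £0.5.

ε = -1.5

MP_L = (1/3)·3·L^(-2/3), so P·MP_L = w gives 8·L^(-2/3) = w.
Solving, L(w) = (8/w)^(3/2). This is a constant-elasticity form: L ∝ w^(−3/2), so ε = −3/2.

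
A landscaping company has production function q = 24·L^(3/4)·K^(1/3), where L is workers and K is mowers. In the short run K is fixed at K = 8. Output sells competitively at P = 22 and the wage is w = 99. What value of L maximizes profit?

With K = 8, MP_L = (3/4)·24·L^(-1/4)·8^(1/3) = 36·L^(-1/4).
Profit maximization for a price taker requires P·MP_L = w: 22·36·L^(-1/4) = 99.
So L^(-1/4) = 0.125, which gives L = 4096.

L* = 4096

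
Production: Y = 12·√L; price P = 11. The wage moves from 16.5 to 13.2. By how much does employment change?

From P·MP_L = w with MP_L = 6·L^(-1/2), the labor demand is L(w) = (66/w)^(2).
At w = 16.5: L = 16. At w = 13.2: L = 25.
ΔL = 25 − 16 = 9.

ΔL = 9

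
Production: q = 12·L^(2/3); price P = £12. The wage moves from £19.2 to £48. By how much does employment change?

From P·MP_L = w with MP_L = 8·L^(-1/3), the labor demand is L(w) = (96/w)^(3).
At w = 19.2: L = 125. At w = 48: L = 8.
ΔL = 8 − 125 = -117.

ΔL = -117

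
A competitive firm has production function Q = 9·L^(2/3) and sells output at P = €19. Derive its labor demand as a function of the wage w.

L(w) = 1481544/w³

MP_L = (2/3)·9·L^(-1/3) = 6·L^(-1/3).
Setting P·MP_L = w: 114·L^(-1/3) = w.
Solving for L: L^(-1/3) = w/114, so L = (114/w)^(3).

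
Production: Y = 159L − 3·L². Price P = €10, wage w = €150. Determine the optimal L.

The marginal product of L is MP_L = 159 − 6L.
A price-taking firm hires until the value of the marginal product equals the wage: P·MP_L = w, so 10·(159 − 6L) = 150.
Then 159 − 6L = 15, giving L = 24.

L* = 24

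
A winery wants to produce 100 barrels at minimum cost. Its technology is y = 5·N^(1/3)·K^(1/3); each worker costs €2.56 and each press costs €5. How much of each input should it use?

N* = 125, K* = 64

Cost minimization requires the marginal rate of technical substitution to equal the input-price ratio: MP_N/MP_K = w/r.
Here MP_N/MP_K = (1/3)·(K/N)/(1/3) = (K/N). Setting this equal to 2.56/5 = 0.512 gives K = 0.512N.
Substituting into y = 100: 5·N^(1/3)·(0.512N)^(1/3) = 100.
Solving, N = 125 and K = 64.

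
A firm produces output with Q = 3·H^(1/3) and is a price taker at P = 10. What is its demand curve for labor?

H(w) = (10/w)^(3/2)

MP_H = (1/3)·3·H^(-2/3) = H^(-2/3).
Setting P·MP_H = w: 10·H^(-2/3) = w.
Solving for H: H^(-2/3) = w/10, so H = (10/w)^(3/2).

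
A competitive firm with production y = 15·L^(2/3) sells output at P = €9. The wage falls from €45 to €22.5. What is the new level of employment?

L* = 64

From P·MP_L = w with MP_L = 10·L^(-1/3), the labor demand is L(w) = (90/w)^(3).
At w = 45: L = 8. At w = 22.5: L = 64.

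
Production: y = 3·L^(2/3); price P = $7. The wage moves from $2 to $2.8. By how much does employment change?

ΔL = -218

From P·MP_L = w with MP_L = 2·L^(-1/3), the labor demand is L(w) = (14/w)^(3).
At w = 2: L = 343. At w = 2.8: L = 125.
ΔL = 125 − 343 = -218.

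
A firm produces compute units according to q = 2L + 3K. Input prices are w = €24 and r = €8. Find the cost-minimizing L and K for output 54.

The inputs are perfect substitutes, so the firm uses whichever has the lower cost per unit of output.
Cost per unit of output via L is w/2 = 12; via K it is r/3 = 8/3. K is cheaper.
Producing q = 54 with K alone: L = 0, K = 18.

L* = 0, K* = 18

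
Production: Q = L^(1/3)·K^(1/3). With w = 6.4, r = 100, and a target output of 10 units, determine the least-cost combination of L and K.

L* = 125, K* = 8

Cost minimization requires the marginal rate of technical substitution to equal the input-price ratio: MP_L/MP_K = w/r.
Here MP_L/MP_K = (1/3)·(K/L)/(1/3) = (K/L). Setting this equal to 6.4/100 = 0.064 gives K = 0.064L.
Substituting into Q = 10: L^(1/3)·(0.064L)^(1/3) = 10.
Solving, L = 125 and K = 8.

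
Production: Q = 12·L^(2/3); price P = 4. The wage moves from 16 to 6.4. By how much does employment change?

ΔL = 117

From P·MP_L = w with MP_L = 8·L^(-1/3), the labor demand is L(w) = (32/w)^(3).
At w = 16: L = 8. At w = 6.4: L = 125.
ΔL = 125 − 8 = 117.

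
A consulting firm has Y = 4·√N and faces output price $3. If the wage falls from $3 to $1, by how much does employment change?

From P·MP_N = w with MP_N = 2·N^(-1/2), the labor demand is N(w) = (6/w)^(2).
At w = 3: N = 4. At w = 1: N = 36.
ΔN = 36 − 4 = 32.

ΔN = 32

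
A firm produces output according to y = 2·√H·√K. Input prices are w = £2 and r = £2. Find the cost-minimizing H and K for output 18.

Cost minimization requires the marginal rate of technical substitution to equal the input-price ratio: MP_H/MP_K = w/r.
Here MP_H/MP_K = (1/2)·(K/H)/(1/2) = (K/H). Setting this equal to 2/2 = 1 gives K = H.
Substituting into y = 18: 2·H^(1/2)·(H)^(1/2) = 18.
Solving, H = 9 and K = 9.

H* = 9, K* = 9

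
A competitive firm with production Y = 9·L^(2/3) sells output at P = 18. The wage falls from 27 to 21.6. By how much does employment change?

From P·MP_L = w with MP_L = 6·L^(-1/3), the labor demand is L(w) = (108/w)^(3).
At w = 27: L = 64. At w = 21.6: L = 125.
ΔL = 125 − 64 = 61.

ΔL = 61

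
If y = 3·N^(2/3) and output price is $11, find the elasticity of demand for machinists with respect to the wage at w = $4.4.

ε = -3

MP_N = (2/3)·3·N^(-1/3), so P·MP_N = w gives 22·N^(-1/3) = w.
Solving, N(w) = (22/w)^(3). This is a constant-elasticity form: N ∝ w^(−3), so ε = −3.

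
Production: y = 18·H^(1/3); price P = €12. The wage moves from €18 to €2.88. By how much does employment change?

ΔH = 117

From P·MP_H = w with MP_H = 6·H^(-2/3), the labor demand is H(w) = (72/w)^(3/2).
At w = 18: H = 8. At w = 2.88: H = 125.
ΔH = 125 − 8 = 117.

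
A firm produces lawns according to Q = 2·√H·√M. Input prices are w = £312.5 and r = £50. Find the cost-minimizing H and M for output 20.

H* = 4, M* = 25

Cost minimization requires the marginal rate of technical substitution to equal the input-price ratio: MP_H/MP_M = w/r.
Here MP_H/MP_M = (1/2)·(M/H)/(1/2) = (M/H). Setting this equal to 312.5/50 = 6.25 gives M = 6.25H.
Substituting into Q = 20: 2·H^(1/2)·(6.25H)^(1/2) = 20.
Solving, H = 4 and M = 25.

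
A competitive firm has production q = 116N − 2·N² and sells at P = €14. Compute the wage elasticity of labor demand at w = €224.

From P·MP_N = w with MP_N = 116 − 4N, labor demand is N(w) = (116 − w/14)/4.
dN/dw = −1/(56) = -1/56.
At w = 224, N = 25, so ε = (dN/dw)·(w/N) = (-1/56)·(224/25) = -0.16.

ε = -0.16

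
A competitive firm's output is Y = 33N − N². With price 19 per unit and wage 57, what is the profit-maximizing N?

N* = 15

The marginal product of N is MP_N = 33 − 2N.
A price-taking firm hires until the value of the marginal product equals the wage: P·MP_N = w, so 19·(33 − 2N) = 57.
Then 33 − 2N = 3, giving N = 15.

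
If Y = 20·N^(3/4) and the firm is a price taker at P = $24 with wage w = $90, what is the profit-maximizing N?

MP_N = (3/4)·20·N^(-1/4) = 15·N^(-1/4).
Profit maximization for a price taker requires P·MP_N = w: 24·15·N^(-1/4) = 90.
So N^(-1/4) = 0.25, which gives N = 256.

N* = 256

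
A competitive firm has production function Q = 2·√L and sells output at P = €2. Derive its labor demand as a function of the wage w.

MP_L = (1/2)·2·L^(-1/2) = L^(-1/2).
Setting P·MP_L = w: 2·L^(-1/2) = w.
Solving for L: L^(-1/2) = w/2, so L = (2/w)^(2).

L(w) = 4/w²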